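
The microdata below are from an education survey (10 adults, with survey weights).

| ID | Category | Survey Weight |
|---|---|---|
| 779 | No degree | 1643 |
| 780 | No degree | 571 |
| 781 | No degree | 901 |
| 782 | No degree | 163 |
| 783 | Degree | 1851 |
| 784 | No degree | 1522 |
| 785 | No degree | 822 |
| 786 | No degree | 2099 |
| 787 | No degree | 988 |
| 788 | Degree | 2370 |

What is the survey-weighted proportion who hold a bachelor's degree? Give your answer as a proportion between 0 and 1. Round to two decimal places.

0.33

Sum of weights for 'Degree' = 1851 + 2370 = 4221
Total weight = 12930
Weighted proportion = 4221 / 12930 = 0.32645012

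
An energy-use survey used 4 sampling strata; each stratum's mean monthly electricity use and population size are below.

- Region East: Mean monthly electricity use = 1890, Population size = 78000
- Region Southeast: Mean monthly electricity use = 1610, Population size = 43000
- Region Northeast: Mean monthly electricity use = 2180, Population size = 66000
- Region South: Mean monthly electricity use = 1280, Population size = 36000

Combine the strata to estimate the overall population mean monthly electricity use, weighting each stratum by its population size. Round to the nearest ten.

1820

Σ Nₕ·x̄ₕ = 1890×78000 + 1610×43000 + 2180×66000 + 1280×36000
  = 406610000
Σ Nₕ = 78000 + 43000 + 66000 + 36000 = 223000
Overall mean = 406610000 / 223000 = 1823.3632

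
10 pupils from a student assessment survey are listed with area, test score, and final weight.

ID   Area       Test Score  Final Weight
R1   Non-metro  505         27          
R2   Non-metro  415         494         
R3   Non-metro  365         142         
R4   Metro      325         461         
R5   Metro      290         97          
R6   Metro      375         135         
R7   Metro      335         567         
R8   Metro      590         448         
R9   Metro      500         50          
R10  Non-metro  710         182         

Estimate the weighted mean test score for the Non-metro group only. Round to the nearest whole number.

Non-metro rows: R1, R2, R3, R10
Weighted sum = 505×27 + 415×494 + 365×142 + 710×182
  = 13635 + 205010 + 51830 + 129220 = 399695
Sum of weights = 27 + 494 + 142 + 182 = 845
Weighted mean = 399695 / 845 = 473.01183

473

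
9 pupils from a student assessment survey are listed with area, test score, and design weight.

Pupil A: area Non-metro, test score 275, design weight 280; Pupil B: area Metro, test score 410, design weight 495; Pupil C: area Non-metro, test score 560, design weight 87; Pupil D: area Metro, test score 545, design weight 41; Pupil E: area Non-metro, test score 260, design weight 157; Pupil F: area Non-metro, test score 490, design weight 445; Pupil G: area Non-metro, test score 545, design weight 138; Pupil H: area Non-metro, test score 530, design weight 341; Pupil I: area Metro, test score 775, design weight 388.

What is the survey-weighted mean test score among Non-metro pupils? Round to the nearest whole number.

Non-metro rows: A, C, E, F, G, H
Weighted sum = 275×280 + 560×87 + 260×157 + 490×445 + 545×138 + 530×341
  = 77000 + 48720 + 40820 + 218050 + 75210 + 180730 = 640530
Sum of weights = 1448
Weighted mean = 640530 / 1448 = 442.35497

442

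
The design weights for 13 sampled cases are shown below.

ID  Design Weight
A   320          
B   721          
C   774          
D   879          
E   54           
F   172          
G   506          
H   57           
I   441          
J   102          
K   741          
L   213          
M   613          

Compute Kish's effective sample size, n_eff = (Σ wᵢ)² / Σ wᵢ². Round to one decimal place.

9.0

Σ wᵢ = 5593
Σ wᵢ² = 3460847
n_eff = 5593² / 3460847 = 31281649 / 3460847 = 9.0387264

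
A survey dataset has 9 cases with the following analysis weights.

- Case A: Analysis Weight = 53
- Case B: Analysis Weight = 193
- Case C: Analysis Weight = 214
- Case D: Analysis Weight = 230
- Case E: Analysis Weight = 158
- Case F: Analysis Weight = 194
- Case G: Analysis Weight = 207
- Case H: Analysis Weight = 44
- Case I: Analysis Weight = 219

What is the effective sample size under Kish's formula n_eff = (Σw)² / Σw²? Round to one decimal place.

Σ wᵢ = 53 + 193 + 214 + 230 + 158 + 194 + 207 + 44 + 219 = 1512
Σ wᵢ² = 2809 + 37249 + 45796 + 52900 + 24964 + 37636 + 42849 + 1936 + 47961 = 294100
n_eff = 1512² / 294100 = 2286144 / 294100 = 7.773356

7.8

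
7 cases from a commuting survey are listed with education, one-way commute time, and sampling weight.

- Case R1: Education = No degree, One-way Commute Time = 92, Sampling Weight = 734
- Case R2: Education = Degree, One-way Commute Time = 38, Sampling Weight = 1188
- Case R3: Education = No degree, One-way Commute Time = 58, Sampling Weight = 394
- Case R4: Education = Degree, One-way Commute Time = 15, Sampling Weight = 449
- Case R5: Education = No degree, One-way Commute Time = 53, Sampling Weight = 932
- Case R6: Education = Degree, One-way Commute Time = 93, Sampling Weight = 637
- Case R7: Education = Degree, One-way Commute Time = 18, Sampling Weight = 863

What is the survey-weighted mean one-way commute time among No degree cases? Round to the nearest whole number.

68

No degree rows: R1, R3, R5
Weighted sum = 92×734 + 58×394 + 53×932
  = 67528 + 22852 + 49396 = 139776
Sum of weights = 734 + 394 + 932 = 2060
Weighted mean = 139776 / 2060 = 67.852427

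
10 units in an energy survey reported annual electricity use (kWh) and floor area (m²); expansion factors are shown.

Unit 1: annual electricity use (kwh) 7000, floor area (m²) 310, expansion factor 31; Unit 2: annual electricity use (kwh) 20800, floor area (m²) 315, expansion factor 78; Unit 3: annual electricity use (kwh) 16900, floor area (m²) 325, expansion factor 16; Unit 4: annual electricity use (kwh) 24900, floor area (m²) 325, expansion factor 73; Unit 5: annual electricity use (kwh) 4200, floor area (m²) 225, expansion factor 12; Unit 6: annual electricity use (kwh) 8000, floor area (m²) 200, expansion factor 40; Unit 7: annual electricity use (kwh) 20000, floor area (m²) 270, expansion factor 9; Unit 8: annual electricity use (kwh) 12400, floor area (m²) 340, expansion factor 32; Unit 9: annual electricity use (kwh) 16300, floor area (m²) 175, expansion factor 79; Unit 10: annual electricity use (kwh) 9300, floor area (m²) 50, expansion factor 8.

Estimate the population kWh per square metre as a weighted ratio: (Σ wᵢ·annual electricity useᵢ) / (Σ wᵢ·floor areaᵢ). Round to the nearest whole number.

62

Σ wᵢ·y = 7000×31 + 20800×78 + 16900×16 + 24900×73 + 4200×12 + 8000×40 + 20000×9 + 12400×32 + 16300×79 + 9300×8
  = 217000 + 1622400 + 270400 + 1817700 + 50400 + 320000 + 180000 + 396800 + 1287700 + 74400 = 6236800
Σ wᵢ·x = 101340
Ratio = 6236800 / 101340 = 61.54332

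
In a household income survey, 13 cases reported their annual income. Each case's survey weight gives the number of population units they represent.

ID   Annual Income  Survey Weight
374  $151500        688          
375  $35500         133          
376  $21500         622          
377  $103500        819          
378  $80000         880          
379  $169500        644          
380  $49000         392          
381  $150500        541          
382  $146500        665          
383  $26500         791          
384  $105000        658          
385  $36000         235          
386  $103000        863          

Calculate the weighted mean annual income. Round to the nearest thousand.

Weighted sum = 772102500
Sum of weights = 7931
Weighted mean = 772102500 / 7931 = 97352.478

97000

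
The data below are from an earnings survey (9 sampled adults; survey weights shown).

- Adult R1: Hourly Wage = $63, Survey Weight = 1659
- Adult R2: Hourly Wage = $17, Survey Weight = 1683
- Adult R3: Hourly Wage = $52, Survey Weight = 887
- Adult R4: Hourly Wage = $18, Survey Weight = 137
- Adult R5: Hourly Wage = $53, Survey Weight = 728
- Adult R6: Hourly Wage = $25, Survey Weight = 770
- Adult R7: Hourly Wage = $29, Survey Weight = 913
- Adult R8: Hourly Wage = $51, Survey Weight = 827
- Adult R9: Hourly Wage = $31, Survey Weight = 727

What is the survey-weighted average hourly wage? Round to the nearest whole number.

Weighted sum = 63×1659 + 17×1683 + 52×887 + 18×137 + 53×728 + 25×770 + 29×913 + 51×827 + 31×727
  = 104517 + 28611 + 46124 + 2466 + 38584 + 19250 + 26477 + 42177 + 22537 = 330743
Sum of weights = 1659 + 1683 + 887 + 137 + 728 + 770 + 913 + 827 + 727 = 8331
Weighted mean = 330743 / 8331 = 39.700276

40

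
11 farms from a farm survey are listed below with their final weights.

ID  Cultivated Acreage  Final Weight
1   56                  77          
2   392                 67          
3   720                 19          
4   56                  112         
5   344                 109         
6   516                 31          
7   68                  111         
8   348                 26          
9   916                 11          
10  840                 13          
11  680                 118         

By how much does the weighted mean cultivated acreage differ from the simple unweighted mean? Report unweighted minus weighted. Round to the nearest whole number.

129

Unweighted sum = 56 + 392 + 720 + 56 + 344 + 516 + 68 + 348 + 916 + 840 + 680 = 4936
Unweighted mean = 4936 / 11 = 448.72727
Weighted sum = 56×77 + 392×67 + 720×19 + 56×112 + 344×109 + 516×31 + 68×111 + 348×26 + 916×11 + 840×13 + 680×118
  = 4312 + 26264 + 13680 + 6272 + 37496 + 15996 + 7548 + 9048 + 10076 + 10920 + 80240 = 221852
Sum of weights = 77 + 67 + 19 + 112 + 109 + 31 + 111 + 26 + 11 + 13 + 118 = 694
Weighted mean = 221852 / 694 = 319.67147
Difference (unweighted minus weighted) = 129.0558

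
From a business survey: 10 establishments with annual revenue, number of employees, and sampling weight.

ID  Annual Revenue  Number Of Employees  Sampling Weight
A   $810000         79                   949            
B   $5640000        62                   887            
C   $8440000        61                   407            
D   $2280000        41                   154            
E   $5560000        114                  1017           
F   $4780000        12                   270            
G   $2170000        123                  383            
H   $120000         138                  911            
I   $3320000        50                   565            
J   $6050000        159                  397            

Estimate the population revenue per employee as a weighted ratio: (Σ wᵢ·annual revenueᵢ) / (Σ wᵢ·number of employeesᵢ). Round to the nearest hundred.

39900

Σ wᵢ·y = 810000×949 + 5640000×887 + 8440000×407 + 2280000×154 + 5560000×1017 + 4780000×270 + 2170000×383 + 120000×911 + 3320000×565 + 6050000×397
  = 21720770000
Σ wᵢ·x = 79×949 + 62×887 + 61×407 + 41×154 + 114×1017 + 12×270 + 123×383 + 138×911 + 50×565 + 159×397
  = 544484
Ratio = 21720770000 / 544484 = 39892.394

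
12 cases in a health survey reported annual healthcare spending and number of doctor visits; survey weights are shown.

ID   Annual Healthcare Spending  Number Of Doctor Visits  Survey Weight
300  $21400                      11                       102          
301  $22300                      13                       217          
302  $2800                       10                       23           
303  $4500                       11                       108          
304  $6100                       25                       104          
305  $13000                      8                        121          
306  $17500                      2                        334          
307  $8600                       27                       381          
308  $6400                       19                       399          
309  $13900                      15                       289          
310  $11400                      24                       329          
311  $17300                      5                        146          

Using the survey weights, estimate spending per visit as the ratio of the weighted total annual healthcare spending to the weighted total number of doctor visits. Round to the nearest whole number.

Σ wᵢ·y = 21400×102 + 22300×217 + 2800×23 + 4500×108 + 6100×104 + 13000×121 + 17500×334 + 8600×381 + 6400×399 + 13900×289 + 11400×329 + 17300×146
  = 31748400
Σ wᵢ·x = 11×102 + 13×217 + 10×23 + 11×108 + 25×104 + 8×121 + 2×334 + 27×381 + 19×399 + 15×289 + 24×329 + 5×146
  = 1122 + 2821 + 230 + 1188 + 2600 + 968 + 668 + 10287 + 7581 + 4335 + 7896 + 730 = 40426
Ratio = 31748400 / 40426 = 785.34606

785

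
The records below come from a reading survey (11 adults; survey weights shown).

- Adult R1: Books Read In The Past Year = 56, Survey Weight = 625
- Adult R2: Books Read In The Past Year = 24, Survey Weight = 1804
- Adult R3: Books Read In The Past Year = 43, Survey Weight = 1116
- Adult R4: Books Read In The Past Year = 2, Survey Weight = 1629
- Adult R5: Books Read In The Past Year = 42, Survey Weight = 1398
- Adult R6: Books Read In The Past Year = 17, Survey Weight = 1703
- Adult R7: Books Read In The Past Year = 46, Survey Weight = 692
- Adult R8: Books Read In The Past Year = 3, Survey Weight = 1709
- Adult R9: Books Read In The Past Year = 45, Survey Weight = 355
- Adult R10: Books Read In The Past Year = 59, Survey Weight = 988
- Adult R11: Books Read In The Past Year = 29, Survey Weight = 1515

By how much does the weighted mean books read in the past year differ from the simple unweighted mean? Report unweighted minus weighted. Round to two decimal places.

5.76

Unweighted sum = 56 + 24 + 43 + 2 + 42 + 17 + 46 + 3 + 45 + 59 + 29 = 366
Unweighted mean = 366 / 11 = 33.272727
Weighted sum = 56×625 + 24×1804 + 43×1116 + 2×1629 + 42×1398 + 17×1703 + 46×692 + 3×1709 + 45×355 + 59×988 + 29×1515
  = 35000 + 43296 + 47988 + 3258 + 58716 + 28951 + 31832 + 5127 + 15975 + 58292 + 43935 = 372370
Sum of weights = 625 + 1804 + 1116 + 1629 + 1398 + 1703 + 692 + 1709 + 355 + 988 + 1515 = 13534
Weighted mean = 372370 / 13534 = 27.513669
Difference (unweighted minus weighted) = 5.759058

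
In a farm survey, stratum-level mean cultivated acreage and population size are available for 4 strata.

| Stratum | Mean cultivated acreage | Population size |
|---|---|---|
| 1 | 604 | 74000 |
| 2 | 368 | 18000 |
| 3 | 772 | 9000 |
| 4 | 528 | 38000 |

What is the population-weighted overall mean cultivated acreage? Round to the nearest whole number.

564

Σ Nₕ·x̄ₕ = 604×74000 + 368×18000 + 772×9000 + 528×38000
  = 44696000 + 6624000 + 6948000 + 20064000 = 78332000
Σ Nₕ = 139000
Overall mean = 78332000 / 139000 = 563.53957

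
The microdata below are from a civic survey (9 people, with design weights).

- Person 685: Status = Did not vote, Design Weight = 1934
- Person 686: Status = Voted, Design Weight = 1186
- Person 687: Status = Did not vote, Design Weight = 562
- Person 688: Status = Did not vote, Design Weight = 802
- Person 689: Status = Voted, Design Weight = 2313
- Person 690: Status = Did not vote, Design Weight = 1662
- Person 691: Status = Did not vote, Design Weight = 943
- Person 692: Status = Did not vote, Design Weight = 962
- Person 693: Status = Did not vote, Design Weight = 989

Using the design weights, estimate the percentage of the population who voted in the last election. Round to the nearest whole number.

Sum of weights for 'Voted' = 1186 + 2313 = 3499
Total weight = 1934 + 1186 + 562 + 802 + 2313 + 1662 + 943 + 962 + 989 = 11353
Weighted proportion = 3499 / 11353 = 0.30820048 → 30.820048%

31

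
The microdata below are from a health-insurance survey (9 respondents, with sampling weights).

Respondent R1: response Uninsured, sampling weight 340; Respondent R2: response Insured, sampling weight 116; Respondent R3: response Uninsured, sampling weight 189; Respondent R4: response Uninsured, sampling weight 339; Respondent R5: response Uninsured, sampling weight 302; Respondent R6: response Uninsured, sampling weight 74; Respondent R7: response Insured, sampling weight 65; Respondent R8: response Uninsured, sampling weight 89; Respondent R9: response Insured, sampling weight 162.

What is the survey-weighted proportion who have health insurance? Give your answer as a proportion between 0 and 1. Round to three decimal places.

Sum of weights for 'Insured' = 116 + 65 + 162 = 343
Total weight = 340 + 116 + 189 + 339 + 302 + 74 + 65 + 89 + 162 = 1676
Weighted proportion = 343 / 1676 = 0.20465394

0.205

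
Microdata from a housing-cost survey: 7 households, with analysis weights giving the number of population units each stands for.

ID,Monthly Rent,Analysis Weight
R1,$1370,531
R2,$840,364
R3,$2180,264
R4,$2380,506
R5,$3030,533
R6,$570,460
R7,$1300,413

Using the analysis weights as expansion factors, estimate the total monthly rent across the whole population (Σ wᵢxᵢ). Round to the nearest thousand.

Weighted total = 1370×531 + 840×364 + 2180×264 + 2380×506 + 3030×533 + 570×460 + 1300×413
  = 727470 + 305760 + 575520 + 1204280 + 1614990 + 262200 + 536900 = 5227120

5227000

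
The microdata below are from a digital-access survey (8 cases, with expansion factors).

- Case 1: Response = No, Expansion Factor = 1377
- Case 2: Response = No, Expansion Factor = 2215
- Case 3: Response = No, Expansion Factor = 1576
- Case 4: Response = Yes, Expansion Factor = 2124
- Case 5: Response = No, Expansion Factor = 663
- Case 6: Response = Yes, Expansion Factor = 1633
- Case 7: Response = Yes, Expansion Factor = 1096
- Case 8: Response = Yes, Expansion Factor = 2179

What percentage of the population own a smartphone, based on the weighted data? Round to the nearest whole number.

Sum of weights for 'Yes' = 2124 + 1633 + 1096 + 2179 = 7032
Total weight = 12863
Weighted proportion = 7032 / 12863 = 0.54668429 → 54.668429%

55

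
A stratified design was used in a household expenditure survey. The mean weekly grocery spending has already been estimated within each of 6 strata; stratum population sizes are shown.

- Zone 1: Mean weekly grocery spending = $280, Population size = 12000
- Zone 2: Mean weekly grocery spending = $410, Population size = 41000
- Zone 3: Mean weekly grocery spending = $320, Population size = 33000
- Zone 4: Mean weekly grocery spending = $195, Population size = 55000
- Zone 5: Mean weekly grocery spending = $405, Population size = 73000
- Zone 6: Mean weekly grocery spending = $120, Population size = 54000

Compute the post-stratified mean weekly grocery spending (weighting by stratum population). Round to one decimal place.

289.2

Σ Nₕ·x̄ₕ = 280×12000 + 410×41000 + 320×33000 + 195×55000 + 405×73000 + 120×54000
  = 3360000 + 16810000 + 10560000 + 10725000 + 29565000 + 6480000 = 77500000
Σ Nₕ = 12000 + 41000 + 33000 + 55000 + 73000 + 54000 = 268000
Overall mean = 77500000 / 268000 = 289.1791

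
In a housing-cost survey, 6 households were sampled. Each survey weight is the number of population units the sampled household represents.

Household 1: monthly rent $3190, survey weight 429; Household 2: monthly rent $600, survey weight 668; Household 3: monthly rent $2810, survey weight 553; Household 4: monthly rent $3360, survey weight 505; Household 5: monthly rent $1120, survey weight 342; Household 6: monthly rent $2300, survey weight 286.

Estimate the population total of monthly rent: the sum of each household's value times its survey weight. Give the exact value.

Weighted total = 3190×429 + 600×668 + 2810×553 + 3360×505 + 1120×342 + 2300×286
  = 1368510 + 400800 + 1553930 + 1696800 + 383040 + 657800 = 6060880

6060880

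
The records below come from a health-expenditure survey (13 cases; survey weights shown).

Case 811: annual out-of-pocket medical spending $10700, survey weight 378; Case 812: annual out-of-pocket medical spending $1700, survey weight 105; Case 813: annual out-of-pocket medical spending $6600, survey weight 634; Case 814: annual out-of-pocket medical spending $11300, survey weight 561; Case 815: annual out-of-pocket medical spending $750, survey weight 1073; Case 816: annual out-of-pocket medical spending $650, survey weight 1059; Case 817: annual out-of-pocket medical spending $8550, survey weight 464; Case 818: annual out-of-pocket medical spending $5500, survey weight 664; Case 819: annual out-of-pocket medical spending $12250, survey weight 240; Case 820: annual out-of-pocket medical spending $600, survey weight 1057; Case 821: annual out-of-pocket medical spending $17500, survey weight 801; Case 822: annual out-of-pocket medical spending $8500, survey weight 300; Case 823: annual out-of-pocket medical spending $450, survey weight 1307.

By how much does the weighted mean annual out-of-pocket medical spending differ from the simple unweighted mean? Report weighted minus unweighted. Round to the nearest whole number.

-1383

Unweighted sum = 85050
Unweighted mean = 85050 / 13 = 6542.3077
Weighted sum = 44588950
Sum of weights = 8643
Weighted mean = 44588950 / 8643 = 5158.9668
Difference (weighted minus unweighted) = -1383.3409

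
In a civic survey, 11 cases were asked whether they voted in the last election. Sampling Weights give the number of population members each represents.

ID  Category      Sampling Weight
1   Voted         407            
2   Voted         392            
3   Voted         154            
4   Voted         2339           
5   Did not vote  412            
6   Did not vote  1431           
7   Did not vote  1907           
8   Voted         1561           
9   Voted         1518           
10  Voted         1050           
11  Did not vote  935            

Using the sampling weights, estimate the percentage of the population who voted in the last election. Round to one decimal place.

61.3

Sum of weights for 'Voted' = 407 + 392 + 154 + 2339 + 1561 + 1518 + 1050 = 7421
Total weight = 407 + 392 + 154 + 2339 + 412 + 1431 + 1907 + 1561 + 1518 + 1050 + 935 = 12106
Weighted proportion = 7421 / 12106 = 0.61300182 → 61.300182%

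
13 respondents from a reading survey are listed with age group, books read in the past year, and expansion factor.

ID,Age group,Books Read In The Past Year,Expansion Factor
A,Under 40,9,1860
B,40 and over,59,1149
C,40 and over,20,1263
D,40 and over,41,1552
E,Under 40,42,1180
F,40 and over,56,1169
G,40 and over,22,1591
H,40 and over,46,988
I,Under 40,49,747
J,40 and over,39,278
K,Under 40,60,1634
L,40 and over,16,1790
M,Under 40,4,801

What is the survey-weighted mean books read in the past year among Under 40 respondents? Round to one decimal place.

32.8

Under 40 rows: A, E, I, K, M
Weighted sum = 9×1860 + 42×1180 + 49×747 + 60×1634 + 4×801
  = 204147
Sum of weights = 1860 + 1180 + 747 + 1634 + 801 = 6222
Weighted mean = 204147 / 6222 = 32.810511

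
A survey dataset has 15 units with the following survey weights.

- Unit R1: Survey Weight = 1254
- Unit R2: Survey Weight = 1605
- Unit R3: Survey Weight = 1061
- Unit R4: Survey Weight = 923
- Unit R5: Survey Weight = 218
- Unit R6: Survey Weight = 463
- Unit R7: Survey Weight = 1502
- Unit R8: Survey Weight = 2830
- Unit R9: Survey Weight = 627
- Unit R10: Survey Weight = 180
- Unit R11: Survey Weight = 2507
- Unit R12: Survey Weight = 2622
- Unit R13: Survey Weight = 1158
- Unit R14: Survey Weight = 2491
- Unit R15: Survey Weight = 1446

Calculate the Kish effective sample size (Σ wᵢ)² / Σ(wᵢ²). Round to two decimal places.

Σ wᵢ = 20887
Σ wᵢ² = 39875411
n_eff = 20887² / 39875411 = 436266769 / 39875411 = 10.940747

10.94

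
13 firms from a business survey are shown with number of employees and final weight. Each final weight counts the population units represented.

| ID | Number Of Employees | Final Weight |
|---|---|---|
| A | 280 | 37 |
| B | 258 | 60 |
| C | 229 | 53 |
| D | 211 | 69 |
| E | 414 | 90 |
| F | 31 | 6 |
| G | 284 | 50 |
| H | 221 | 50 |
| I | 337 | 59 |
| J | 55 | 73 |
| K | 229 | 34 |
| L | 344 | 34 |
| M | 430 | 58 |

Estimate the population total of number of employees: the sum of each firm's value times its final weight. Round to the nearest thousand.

184000

Weighted total = 183552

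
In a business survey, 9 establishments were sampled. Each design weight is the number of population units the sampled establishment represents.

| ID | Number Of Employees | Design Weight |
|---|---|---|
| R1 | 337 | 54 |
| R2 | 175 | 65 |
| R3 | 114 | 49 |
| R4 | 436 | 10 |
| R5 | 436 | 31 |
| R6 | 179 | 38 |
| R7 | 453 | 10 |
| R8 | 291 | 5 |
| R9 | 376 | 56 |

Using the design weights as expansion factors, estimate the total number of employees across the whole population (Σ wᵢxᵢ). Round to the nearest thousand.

87000

Weighted total = 337×54 + 175×65 + 114×49 + 436×10 + 436×31 + 179×38 + 453×10 + 291×5 + 376×56
  = 18198 + 11375 + 5586 + 4360 + 13516 + 6802 + 4530 + 1455 + 21056 = 86878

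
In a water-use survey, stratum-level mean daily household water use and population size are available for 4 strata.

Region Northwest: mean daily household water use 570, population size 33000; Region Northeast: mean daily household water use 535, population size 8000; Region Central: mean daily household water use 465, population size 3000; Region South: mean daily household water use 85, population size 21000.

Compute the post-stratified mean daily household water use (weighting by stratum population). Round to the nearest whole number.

404

Σ Nₕ·x̄ₕ = 570×33000 + 535×8000 + 465×3000 + 85×21000
  = 26270000
Σ Nₕ = 33000 + 8000 + 3000 + 21000 = 65000
Overall mean = 26270000 / 65000 = 404.15385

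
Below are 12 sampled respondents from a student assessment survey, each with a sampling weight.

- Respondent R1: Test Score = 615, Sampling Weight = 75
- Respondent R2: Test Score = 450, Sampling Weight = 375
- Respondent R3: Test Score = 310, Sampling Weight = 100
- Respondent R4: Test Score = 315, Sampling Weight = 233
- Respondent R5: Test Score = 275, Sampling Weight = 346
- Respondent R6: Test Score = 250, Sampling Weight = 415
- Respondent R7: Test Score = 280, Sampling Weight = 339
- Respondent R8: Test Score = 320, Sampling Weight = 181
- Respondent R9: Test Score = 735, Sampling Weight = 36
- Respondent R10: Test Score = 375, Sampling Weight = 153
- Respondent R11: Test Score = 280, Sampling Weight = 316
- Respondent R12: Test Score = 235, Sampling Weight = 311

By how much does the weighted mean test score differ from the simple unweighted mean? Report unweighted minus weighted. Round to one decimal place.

51.8

Unweighted sum = 4440
Unweighted mean = 4440 / 12 = 370
Weighted sum = 615×75 + 450×375 + 310×100 + 315×233 + 275×346 + 250×415 + 280×339 + 320×181 + 735×36 + 375×153 + 280×316 + 235×311
  = 46125 + 168750 + 31000 + 73395 + 95150 + 103750 + 94920 + 57920 + 26460 + 57375 + 88480 + 73085 = 916410
Sum of weights = 75 + 375 + 100 + 233 + 346 + 415 + 339 + 181 + 36 + 153 + 316 + 311 = 2880
Weighted mean = 916410 / 2880 = 318.19792
Difference (unweighted minus weighted) = 51.802083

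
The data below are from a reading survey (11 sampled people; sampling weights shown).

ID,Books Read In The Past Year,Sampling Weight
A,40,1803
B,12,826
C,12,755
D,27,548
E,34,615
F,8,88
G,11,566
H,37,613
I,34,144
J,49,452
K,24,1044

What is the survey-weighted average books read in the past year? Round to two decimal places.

27.97

Weighted sum = 208509
Sum of weights = 1803 + 826 + 755 + 548 + 615 + 88 + 566 + 613 + 144 + 452 + 1044 = 7454
Weighted mean = 208509 / 7454 = 27.972766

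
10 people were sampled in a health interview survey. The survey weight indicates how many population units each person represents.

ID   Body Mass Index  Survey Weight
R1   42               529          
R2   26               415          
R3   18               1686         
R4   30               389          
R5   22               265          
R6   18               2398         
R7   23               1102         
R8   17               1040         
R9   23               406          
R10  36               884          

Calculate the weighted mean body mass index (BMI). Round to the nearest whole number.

23

Weighted sum = 42×529 + 26×415 + 18×1686 + 30×389 + 22×265 + 18×2398 + 23×1102 + 17×1040 + 23×406 + 36×884
  = 208208
Sum of weights = 529 + 415 + 1686 + 389 + 265 + 2398 + 1102 + 1040 + 406 + 884 = 9114
Weighted mean = 208208 / 9114 = 22.844854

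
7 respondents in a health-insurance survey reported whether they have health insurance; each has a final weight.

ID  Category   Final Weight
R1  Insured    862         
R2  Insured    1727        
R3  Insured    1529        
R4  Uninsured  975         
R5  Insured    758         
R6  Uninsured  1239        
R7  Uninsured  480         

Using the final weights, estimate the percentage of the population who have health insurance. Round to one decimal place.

64.4

Sum of weights for 'Insured' = 862 + 1727 + 1529 + 758 = 4876
Total weight = 862 + 1727 + 1529 + 975 + 758 + 1239 + 480 = 7570
Weighted proportion = 4876 / 7570 = 0.64412153 → 64.412153%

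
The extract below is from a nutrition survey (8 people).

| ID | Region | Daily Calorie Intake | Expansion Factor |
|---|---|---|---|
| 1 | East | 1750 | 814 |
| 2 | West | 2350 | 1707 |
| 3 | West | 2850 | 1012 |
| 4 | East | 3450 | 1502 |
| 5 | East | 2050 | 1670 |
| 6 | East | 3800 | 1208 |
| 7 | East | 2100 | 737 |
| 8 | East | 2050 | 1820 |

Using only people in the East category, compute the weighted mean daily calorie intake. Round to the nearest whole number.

East rows: 1, 4, 5, 6, 7, 8
Weighted sum = 1750×814 + 3450×1502 + 2050×1670 + 3800×1208 + 2100×737 + 2050×1820
  = 1424500 + 5181900 + 3423500 + 4590400 + 1547700 + 3731000 = 19899000
Sum of weights = 814 + 1502 + 1670 + 1208 + 737 + 1820 = 7751
Weighted mean = 19899000 / 7751 = 2567.2816

2567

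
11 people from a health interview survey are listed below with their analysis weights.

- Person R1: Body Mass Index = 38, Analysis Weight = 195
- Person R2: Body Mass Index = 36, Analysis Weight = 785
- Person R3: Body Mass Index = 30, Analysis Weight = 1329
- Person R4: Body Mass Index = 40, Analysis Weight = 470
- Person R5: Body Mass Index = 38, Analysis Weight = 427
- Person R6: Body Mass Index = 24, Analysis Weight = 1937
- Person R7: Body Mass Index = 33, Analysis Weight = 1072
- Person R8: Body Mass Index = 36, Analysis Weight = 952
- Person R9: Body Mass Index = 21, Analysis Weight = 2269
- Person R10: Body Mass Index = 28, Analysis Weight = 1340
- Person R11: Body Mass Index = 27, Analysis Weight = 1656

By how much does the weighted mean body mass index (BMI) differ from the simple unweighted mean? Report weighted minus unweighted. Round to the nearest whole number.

-3

Unweighted sum = 38 + 36 + 30 + 40 + 38 + 24 + 33 + 36 + 21 + 28 + 27 = 351
Unweighted mean = 351 / 11 = 31.909091
Weighted sum = 38×195 + 36×785 + 30×1329 + 40×470 + 38×427 + 24×1937 + 33×1072 + 36×952 + 21×2269 + 28×1340 + 27×1656
  = 356583
Sum of weights = 195 + 785 + 1329 + 470 + 427 + 1937 + 1072 + 952 + 2269 + 1340 + 1656 = 12432
Weighted mean = 356583 / 12432 = 28.682674
Difference (weighted minus unweighted) = -3.2264172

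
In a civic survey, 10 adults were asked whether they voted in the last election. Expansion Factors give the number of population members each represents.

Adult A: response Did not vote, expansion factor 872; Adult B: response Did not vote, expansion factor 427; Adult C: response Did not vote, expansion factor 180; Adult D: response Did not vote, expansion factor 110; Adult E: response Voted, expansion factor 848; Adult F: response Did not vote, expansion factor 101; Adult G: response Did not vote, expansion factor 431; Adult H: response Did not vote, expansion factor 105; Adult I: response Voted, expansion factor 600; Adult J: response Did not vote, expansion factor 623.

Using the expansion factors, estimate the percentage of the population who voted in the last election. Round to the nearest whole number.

34

Sum of weights for 'Voted' = 848 + 600 = 1448
Total weight = 872 + 427 + 180 + 110 + 848 + 101 + 431 + 105 + 600 + 623 = 4297
Weighted proportion = 1448 / 4297 = 0.33697929 → 33.697929%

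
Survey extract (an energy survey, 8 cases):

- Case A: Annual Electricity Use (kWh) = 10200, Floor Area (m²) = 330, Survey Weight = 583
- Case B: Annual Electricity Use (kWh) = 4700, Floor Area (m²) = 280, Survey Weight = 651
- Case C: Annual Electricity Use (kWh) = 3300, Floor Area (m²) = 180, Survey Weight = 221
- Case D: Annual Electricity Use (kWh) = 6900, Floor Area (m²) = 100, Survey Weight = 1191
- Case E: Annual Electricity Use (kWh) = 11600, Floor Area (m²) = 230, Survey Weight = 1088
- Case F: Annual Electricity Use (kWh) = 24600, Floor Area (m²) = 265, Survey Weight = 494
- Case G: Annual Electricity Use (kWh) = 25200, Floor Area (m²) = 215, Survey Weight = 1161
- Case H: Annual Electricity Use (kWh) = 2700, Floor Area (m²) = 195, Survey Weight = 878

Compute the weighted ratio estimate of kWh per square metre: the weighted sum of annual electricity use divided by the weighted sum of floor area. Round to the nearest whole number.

56

Σ wᵢ·y = 10200×583 + 4700×651 + 3300×221 + 6900×1191 + 11600×1088 + 24600×494 + 25200×1161 + 2700×878
  = 5946600 + 3059700 + 729300 + 8217900 + 12620800 + 12152400 + 29257200 + 2370600 = 74354500
Σ wᵢ·x = 330×583 + 280×651 + 180×221 + 100×1191 + 230×1088 + 265×494 + 215×1161 + 195×878
  = 192390 + 182280 + 39780 + 119100 + 250240 + 130910 + 249615 + 171210 = 1335525
Ratio = 74354500 / 1335525 = 55.67436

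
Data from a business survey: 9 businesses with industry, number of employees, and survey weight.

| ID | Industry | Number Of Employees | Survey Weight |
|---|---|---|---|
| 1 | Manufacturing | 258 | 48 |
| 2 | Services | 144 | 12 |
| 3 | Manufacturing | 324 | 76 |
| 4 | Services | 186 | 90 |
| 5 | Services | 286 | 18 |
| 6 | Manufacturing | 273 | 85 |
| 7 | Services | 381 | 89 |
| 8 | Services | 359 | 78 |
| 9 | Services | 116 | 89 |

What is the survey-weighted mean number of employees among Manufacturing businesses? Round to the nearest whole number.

288

Manufacturing rows: 1, 3, 6
Weighted sum = 258×48 + 324×76 + 273×85
  = 12384 + 24624 + 23205 = 60213
Sum of weights = 48 + 76 + 85 = 209
Weighted mean = 60213 / 209 = 288.10048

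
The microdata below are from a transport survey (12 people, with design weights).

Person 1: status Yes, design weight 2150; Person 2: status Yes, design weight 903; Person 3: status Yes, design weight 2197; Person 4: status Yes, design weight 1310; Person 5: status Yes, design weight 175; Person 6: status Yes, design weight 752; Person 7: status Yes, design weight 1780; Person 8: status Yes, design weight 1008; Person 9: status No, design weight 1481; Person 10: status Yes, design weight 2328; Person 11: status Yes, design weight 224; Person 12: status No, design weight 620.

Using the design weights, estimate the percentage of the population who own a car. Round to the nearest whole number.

86

Sum of weights for 'Yes' = 2150 + 903 + 2197 + 1310 + 175 + 752 + 1780 + 1008 + 2328 + 224 = 12827
Total weight = 14928
Weighted proportion = 12827 / 14928 = 0.85925777 → 85.925777%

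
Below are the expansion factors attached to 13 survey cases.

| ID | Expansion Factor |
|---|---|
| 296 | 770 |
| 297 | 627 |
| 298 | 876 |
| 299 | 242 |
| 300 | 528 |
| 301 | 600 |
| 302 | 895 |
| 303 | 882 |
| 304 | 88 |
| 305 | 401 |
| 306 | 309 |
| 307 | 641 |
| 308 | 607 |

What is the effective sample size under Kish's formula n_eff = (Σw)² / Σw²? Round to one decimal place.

Σ wᵢ = 7466
Σ wᵢ² = 5073058
n_eff = 7466² / 5073058 = 55741156 / 5073058 = 10.987684

11.0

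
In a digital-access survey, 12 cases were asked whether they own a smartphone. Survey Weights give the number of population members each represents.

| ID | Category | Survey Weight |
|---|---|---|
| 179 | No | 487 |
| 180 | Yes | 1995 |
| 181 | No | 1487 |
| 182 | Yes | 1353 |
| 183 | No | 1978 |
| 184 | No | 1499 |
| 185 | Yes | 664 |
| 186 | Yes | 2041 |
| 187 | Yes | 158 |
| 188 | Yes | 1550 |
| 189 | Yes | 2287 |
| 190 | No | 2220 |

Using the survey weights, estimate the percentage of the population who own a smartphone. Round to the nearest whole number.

57

Sum of weights for 'Yes' = 1995 + 1353 + 664 + 2041 + 158 + 1550 + 2287 = 10048
Total weight = 487 + 1995 + 1487 + 1353 + 1978 + 1499 + 664 + 2041 + 158 + 1550 + 2287 + 2220 = 17719
Weighted proportion = 10048 / 17719 = 0.56707489 → 56.707489%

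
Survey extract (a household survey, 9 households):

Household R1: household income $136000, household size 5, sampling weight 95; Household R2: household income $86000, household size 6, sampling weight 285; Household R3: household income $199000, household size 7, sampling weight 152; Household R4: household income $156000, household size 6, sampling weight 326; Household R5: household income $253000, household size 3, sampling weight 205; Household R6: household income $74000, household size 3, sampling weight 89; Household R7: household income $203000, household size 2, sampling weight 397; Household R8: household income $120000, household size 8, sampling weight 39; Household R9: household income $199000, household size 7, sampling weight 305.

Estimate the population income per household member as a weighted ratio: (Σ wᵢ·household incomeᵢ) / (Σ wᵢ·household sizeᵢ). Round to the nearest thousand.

35000

Σ wᵢ·y = 136000×95 + 86000×285 + 199000×152 + 156000×326 + 253000×205 + 74000×89 + 203000×397 + 120000×39 + 199000×305
  = 12920000 + 24510000 + 30248000 + 50856000 + 51865000 + 6586000 + 80591000 + 4680000 + 60695000 = 322951000
Σ wᵢ·x = 5×95 + 6×285 + 7×152 + 6×326 + 3×205 + 3×89 + 2×397 + 8×39 + 7×305
  = 9328
Ratio = 322951000 / 9328 = 34621.677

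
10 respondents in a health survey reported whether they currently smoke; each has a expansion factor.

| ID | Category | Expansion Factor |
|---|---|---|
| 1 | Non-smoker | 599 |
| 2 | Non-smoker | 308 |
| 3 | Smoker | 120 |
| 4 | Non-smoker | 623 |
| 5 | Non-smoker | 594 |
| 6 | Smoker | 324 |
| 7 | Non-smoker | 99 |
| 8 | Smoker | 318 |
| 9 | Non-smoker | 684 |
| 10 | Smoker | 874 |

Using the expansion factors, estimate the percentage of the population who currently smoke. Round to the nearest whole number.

Sum of weights for 'Smoker' = 120 + 324 + 318 + 874 = 1636
Total weight = 599 + 308 + 120 + 623 + 594 + 324 + 99 + 318 + 684 + 874 = 4543
Weighted proportion = 1636 / 4543 = 0.36011446 → 36.011446%

36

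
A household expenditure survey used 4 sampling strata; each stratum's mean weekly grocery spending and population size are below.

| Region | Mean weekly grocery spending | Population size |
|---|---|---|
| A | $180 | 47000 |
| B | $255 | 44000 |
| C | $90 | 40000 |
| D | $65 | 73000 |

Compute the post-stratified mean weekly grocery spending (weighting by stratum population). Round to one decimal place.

137.4

Σ Nₕ·x̄ₕ = 180×47000 + 255×44000 + 90×40000 + 65×73000
  = 28025000
Σ Nₕ = 47000 + 44000 + 40000 + 73000 = 204000
Overall mean = 28025000 / 204000 = 137.37745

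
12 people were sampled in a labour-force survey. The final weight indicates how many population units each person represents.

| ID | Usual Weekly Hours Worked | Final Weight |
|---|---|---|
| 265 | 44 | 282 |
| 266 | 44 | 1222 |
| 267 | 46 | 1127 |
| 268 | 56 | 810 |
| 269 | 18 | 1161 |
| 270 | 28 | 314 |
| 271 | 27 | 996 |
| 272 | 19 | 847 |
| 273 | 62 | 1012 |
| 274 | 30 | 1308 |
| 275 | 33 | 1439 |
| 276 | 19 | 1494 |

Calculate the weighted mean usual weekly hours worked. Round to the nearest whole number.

34

Weighted sum = 44×282 + 44×1222 + 46×1127 + 56×810 + 18×1161 + 28×314 + 27×996 + 19×847 + 62×1012 + 30×1308 + 33×1439 + 19×1494
  = 12408 + 53768 + 51842 + 45360 + 20898 + 8792 + 26892 + 16093 + 62744 + 39240 + 47487 + 28386 = 413910
Sum of weights = 282 + 1222 + 1127 + 810 + 1161 + 314 + 996 + 847 + 1012 + 1308 + 1439 + 1494 = 12012
Weighted mean = 413910 / 12012 = 34.458042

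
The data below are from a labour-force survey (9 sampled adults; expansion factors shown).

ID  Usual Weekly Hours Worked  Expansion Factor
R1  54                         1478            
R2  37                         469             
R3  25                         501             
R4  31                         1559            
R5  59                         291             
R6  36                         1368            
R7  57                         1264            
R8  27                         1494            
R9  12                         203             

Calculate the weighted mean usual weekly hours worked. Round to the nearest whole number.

39

Weighted sum = 54×1478 + 37×469 + 25×501 + 31×1559 + 59×291 + 36×1368 + 57×1264 + 27×1494 + 12×203
  = 339258
Sum of weights = 1478 + 469 + 501 + 1559 + 291 + 1368 + 1264 + 1494 + 203 = 8627
Weighted mean = 339258 / 8627 = 39.325142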